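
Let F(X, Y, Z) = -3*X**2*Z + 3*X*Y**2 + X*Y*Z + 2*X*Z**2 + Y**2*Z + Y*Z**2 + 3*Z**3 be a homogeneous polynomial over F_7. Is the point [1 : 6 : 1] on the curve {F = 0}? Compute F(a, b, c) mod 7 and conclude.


F(1,6,1) ≡ 4 (mod 7); P is NOT on the curve.

Evaluate F(1, 6, 1) term-by-term (mod 7).
  -3*X**2*Z ↦ -3·1·1·1 = -3
  3*X*Y**2 ↦ 3·1·36·1 = 108
  X*Y*Z ↦ 1·1·6·1 = 6
  2*X*Z**2 ↦ 2·1·1·1 = 2
  Y**2*Z ↦ 1·1·36·1 = 36
  Y*Z**2 ↦ 1·1·6·1 = 6
  3*Z**3 ↦ 3·1·1·1 = 3
Sum: F(1, 6, 1) = (-3) + (108) + (6) + (2) + (36) + (6) + (3) = 158.
Reducing mod 7: 158 ≡ 4 (mod 7).
Since F(a, b, c) ≡ 4 ≠ 0 (mod 7), P does NOT lie on the curve.


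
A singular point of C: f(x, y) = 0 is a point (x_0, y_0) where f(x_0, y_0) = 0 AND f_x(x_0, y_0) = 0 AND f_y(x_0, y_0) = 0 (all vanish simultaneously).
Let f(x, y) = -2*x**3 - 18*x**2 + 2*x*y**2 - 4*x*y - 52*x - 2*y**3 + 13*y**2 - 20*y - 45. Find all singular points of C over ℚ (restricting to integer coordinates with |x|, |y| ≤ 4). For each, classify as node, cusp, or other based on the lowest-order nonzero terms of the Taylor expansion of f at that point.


Singular points: {(-3, 1)}; classification: cusp.

Compute partial derivatives:
  f_x = -6*x**2 - 36*x + 2*y**2 - 4*y - 52.
  f_y = 4*x*y - 4*x - 6*y**2 + 26*y - 20.
Scan x_0 ∈ {−4, ..., 4}. For each x_0, f_y(x_0, y) is a polynomial in y; find its integer roots y ∈ {−4, ..., 4}, then test f_x and f at those candidates.
  x = -4: f_y(-4, y) = -6*y**2 + 10*y - 4; vanishes at y ∈ {1}. (-4, 1): f_x = -6 ≠ 0.
  x = -3: f_y(-3, y) = -6*y**2 + 14*y - 8; vanishes at y ∈ {1}. (-3, 1): f_x = 0, f = 0 — SINGULAR.
  x = -2: f_y(-2, y) = -6*y**2 + 18*y - 12; vanishes at y ∈ {1, 2}. (-2, 1): f_x = -6 ≠ 0; (-2, 2): f_x = -4 ≠ 0.
  x = -1: f_y(-1, y) = -6*y**2 + 22*y - 16; vanishes at y ∈ {1}. (-1, 1): f_x = -24 ≠ 0.
  x = 0: f_y(0, y) = -6*y**2 + 26*y - 20; vanishes at y ∈ {1}. (0, 1): f_x = -54 ≠ 0.
  x = 1: f_y(1, y) = -6*y**2 + 30*y - 24; vanishes at y ∈ {1, 4}. (1, 1): f_x = -96 ≠ 0; (1, 4): f_x = -78 ≠ 0.
  x = 2: f_y(2, y) = -6*y**2 + 34*y - 28; vanishes at y ∈ {1}. (2, 1): f_x = -150 ≠ 0.
  x = 3: f_y(3, y) = -6*y**2 + 38*y - 32; vanishes at y ∈ {1}. (3, 1): f_x = -216 ≠ 0.
  x = 4: f_y(4, y) = -6*y**2 + 42*y - 36; vanishes at y ∈ {1}. (4, 1): f_x = -294 ≠ 0.
Only singular point on the grid: (-3, 1).
Classify: substitute x = -3 + u, y = 1 + v and expand: f = -2*u**3 + 2*u*v**2 - 2*v**3 + v**2.
No constant or linear terms (consistent with a singular point). Quadratic part: v**2. Cubic part: -2*u**3 + 2*u*v**2 - 2*v**3.
The quadratic part v**2 is a perfect square, so there is a single (double) tangent line v = 0, i.e. y = 1. Restricting the cubic part to that line (v = 0) leaves -2*u**3 ≠ 0, so f is not divisible by v and the branch is v² ≈ 2*u**3 to lowest order — this is a cusp.
Classification: cusp.


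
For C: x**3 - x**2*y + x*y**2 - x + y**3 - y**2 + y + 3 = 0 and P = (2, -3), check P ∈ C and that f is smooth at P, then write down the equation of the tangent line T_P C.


Tangent line at P: 32*x + 18*y - 10 = 0.

Step 1: f(2, -3) = 0, so P lies on C.
Step 2: partial derivatives
  f_x(x, y) = 3*x**2 - 2*x*y + y**2 - 1, f_y(x, y) = -x**2 + 2*x*y + 3*y**2 - 2*y + 1.
  f_x(P) = 32, f_y(P) = 18 (gradient nonzero, so P is smooth).
Step 3: tangent line at P: 32·(x − 2) + 18·(y − -3) = 0.
Expanding: 32*x + 18*y - 10 = 0.


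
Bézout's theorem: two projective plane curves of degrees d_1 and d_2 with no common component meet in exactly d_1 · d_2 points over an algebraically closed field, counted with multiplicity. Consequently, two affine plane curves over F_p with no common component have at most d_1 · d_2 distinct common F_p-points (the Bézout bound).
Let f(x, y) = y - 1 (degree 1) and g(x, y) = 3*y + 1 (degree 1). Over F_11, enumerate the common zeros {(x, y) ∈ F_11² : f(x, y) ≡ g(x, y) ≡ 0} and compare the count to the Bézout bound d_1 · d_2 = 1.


Common zeros: ∅; count = 0; Bézout bound = 1.

deg(f) = 1, deg(g) = 1, so Bézout bound = 1.
Scan x ∈ F_11. For each x, list the y ∈ F_11 with f(x, y) ≡ 0 and those with g(x, y) ≡ 0 (mod 11); the common zeros in that column are the intersection.
  x = 0: f ≡ 0 at y ∈ {1}; g ≡ 0 at y ∈ {7}; common: ∅.
  x = 1: f ≡ 0 at y ∈ {1}; g ≡ 0 at y ∈ {7}; common: ∅.
  x = 2: f ≡ 0 at y ∈ {1}; g ≡ 0 at y ∈ {7}; common: ∅.
  x = 3: f ≡ 0 at y ∈ {1}; g ≡ 0 at y ∈ {7}; common: ∅.
  x = 4: f ≡ 0 at y ∈ {1}; g ≡ 0 at y ∈ {7}; common: ∅.
  x = 5: f ≡ 0 at y ∈ {1}; g ≡ 0 at y ∈ {7}; common: ∅.
  x = 6: f ≡ 0 at y ∈ {1}; g ≡ 0 at y ∈ {7}; common: ∅.
  x = 7: f ≡ 0 at y ∈ {1}; g ≡ 0 at y ∈ {7}; common: ∅.
  x = 8: f ≡ 0 at y ∈ {1}; g ≡ 0 at y ∈ {7}; common: ∅.
  x = 9: f ≡ 0 at y ∈ {1}; g ≡ 0 at y ∈ {7}; common: ∅.
  x = 10: f ≡ 0 at y ∈ {1}; g ≡ 0 at y ∈ {7}; common: ∅.
Collecting: common zeros = ∅, so the count is 0.
Comparison with the Bézout bound: 0 ≤ 1 = deg(f)·deg(g), as expected for curves with no common component (the affine F_11-count falls short of the bound because intersections may lie at infinity, over extension fields, or carry multiplicity).


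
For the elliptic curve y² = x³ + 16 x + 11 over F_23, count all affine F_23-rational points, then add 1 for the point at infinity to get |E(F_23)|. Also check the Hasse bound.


Affine points = {(4, 1), (4, 22), (5, 3), (5, 20), (6, 1), (6, 22), (7, 11), (7, 12), (11, 0), (13, 1), (13, 22), (14, 9), (14, 14), (16, 4), (16, 19), (18, 6), (18, 17)}; affine count = 17; |E(F_23)| = 18.

Discriminant check: Δ ∝ 4a³ + 27b² = 4·16³ + 27·11² = 4·4096 + 27·121 ≡ 9 (mod 23). Nonzero ⇒ E is nonsingular.
For each x ∈ F_23, compute rhs = x³ + 16·x + 11 mod 23, then count y ∈ F_23 with y² ≡ rhs.
  x = 0: rhs = 11, matching y values: none (0 points).
  x = 1: rhs = 5, matching y values: none (0 points).
  x = 2: rhs = 5, matching y values: none (0 points).
  x = 3: rhs = 17, matching y values: none (0 points).
  x = 4: rhs = 1, matching y values: 1, 22 (2 points).
  x = 5: rhs = 9, matching y values: 3, 20 (2 points).
  x = 6: rhs = 1, matching y values: 1, 22 (2 points).
  x = 7: rhs = 6, matching y values: 11, 12 (2 points).
  x = 8: rhs = 7, matching y values: none (0 points).
  x = 9: rhs = 10, matching y values: none (0 points).
  x = 10: rhs = 21, matching y values: none (0 points).
  x = 11: rhs = 0, matching y values: 0 (1 points).
  x = 12: rhs = 22, matching y values: none (0 points).
  x = 13: rhs = 1, matching y values: 1, 22 (2 points).
  x = 14: rhs = 12, matching y values: 9, 14 (2 points).
  x = 15: rhs = 15, matching y values: none (0 points).
  x = 16: rhs = 16, matching y values: 4, 19 (2 points).
  x = 17: rhs = 21, matching y values: none (0 points).
  x = 18: rhs = 13, matching y values: 6, 17 (2 points).
  x = 19: rhs = 21, matching y values: none (0 points).
  x = 20: rhs = 5, matching y values: none (0 points).
  x = 21: rhs = 17, matching y values: none (0 points).
  x = 22: rhs = 17, matching y values: none (0 points).
Total affine count: 17.
Full point count |E(F_23)| = 17 + 1 = 18.
Hasse bound: |18 − (23+1)| = |-6| = 6 ≤ 2√23 ≈ 9.5917 ✓.


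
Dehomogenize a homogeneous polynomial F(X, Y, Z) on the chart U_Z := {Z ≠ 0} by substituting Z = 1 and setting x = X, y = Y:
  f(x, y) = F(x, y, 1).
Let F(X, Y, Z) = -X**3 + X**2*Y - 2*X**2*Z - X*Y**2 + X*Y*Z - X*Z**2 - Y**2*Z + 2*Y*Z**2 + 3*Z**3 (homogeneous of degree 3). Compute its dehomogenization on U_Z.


f(x, y) = -x**3 + x**2*y - 2*x**2 - x*y**2 + x*y - x - y**2 + 2*y + 3

On U_Z we set Z = 1. Each monomial c·X^i·Y^j·Z^k in F becomes c·x^i·y^j·1^k = c·x^i·y^j.
Substituting Z = 1: F(X, Y, 1) = -x**3 + x**2*y - 2*x**2 - x*y**2 + x*y - x - y**2 + 2*y + 3.
Note: deg(f) ≤ deg(F) = 3; strict inequality happens when F is divisible by Z (lost terms).


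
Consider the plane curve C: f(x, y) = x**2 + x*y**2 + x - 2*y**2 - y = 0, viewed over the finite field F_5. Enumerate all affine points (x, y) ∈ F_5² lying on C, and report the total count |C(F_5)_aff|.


Affine F_5-points: {(0, 0), (0, 2), (1, 1), (1, 3), (2, 1), (4, 0), (4, 3)}; count = 7.

For each of the 25 pairs (x, y) ∈ F_5², evaluate f(x, y) mod 5. Record the zeros.
  x = 0: [0↦0, 1↦2, 2↦0, 3↦4, 4↦4]  zeros at y ∈ {0, 2}
  x = 1: [0↦2, 1↦0, 2↦1, 3↦0, 4↦2]  zeros at y ∈ {1, 3}
  x = 2: [0↦1, 1↦0, 2↦4, 3↦3, 4↦2]  zeros at y ∈ {1}
  x = 3: [0↦2, 1↦2, 2↦4, 3↦3, 4↦4]  zeros at y ∈ ∅
  x = 4: [0↦0, 1↦1, 2↦1, 3↦0, 4↦3]  zeros at y ∈ {0, 3}
Collecting zeros: affine points = {(0, 0), (0, 2), (1, 1), (1, 3), (2, 1), (4, 0), (4, 3)}.
Total count |C(F_5)_aff| = 7.


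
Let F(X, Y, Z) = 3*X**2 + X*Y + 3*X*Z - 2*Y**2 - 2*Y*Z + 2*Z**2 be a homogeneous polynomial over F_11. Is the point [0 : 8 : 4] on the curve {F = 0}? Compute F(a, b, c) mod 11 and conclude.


F(0,8,4) ≡ 5 (mod 11); P is NOT on the curve.

Evaluate F(0, 8, 4) term-by-term (mod 11).
  3*X**2 ↦ 3·0·1·1 = 0
  X*Y ↦ 1·0·8·1 = 0
  3*X*Z ↦ 3·0·1·4 = 0
  -2*Y**2 ↦ -2·1·64·1 = -128
  -2*Y*Z ↦ -2·1·8·4 = -64
  2*Z**2 ↦ 2·1·1·16 = 32
Sum: F(0, 8, 4) = (0) + (0) + (0) + (-128) + (-64) + (32) = -160.
Reducing mod 11: -160 ≡ 5 (mod 11).
Since F(a, b, c) ≡ 5 ≠ 0 (mod 11), P does NOT lie on the curve.


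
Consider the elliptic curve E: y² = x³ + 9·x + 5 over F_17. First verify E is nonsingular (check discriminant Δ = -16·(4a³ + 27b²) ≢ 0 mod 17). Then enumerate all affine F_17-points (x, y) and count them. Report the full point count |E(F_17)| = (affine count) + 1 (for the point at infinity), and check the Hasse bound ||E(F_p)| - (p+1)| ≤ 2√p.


Affine points = {(1, 7), (1, 10), (3, 5), (3, 12), (9, 4), (9, 13), (14, 6), (14, 11), (15, 8), (15, 9)}; affine count = 10; |E(F_17)| = 11.

Discriminant check: Δ ∝ 4a³ + 27b² = 4·9³ + 27·5² = 4·729 + 27·25 ≡ 4 (mod 17). Nonzero ⇒ E is nonsingular.
For each x ∈ F_17, compute rhs = x³ + 9·x + 5 mod 17, then count y ∈ F_17 with y² ≡ rhs.
  x = 0: rhs = 5, matching y values: none (0 points).
  x = 1: rhs = 15, matching y values: 7, 10 (2 points).
  x = 2: rhs = 14, matching y values: none (0 points).
  x = 3: rhs = 8, matching y values: 5, 12 (2 points).
  x = 4: rhs = 3, matching y values: none (0 points).
  x = 5: rhs = 5, matching y values: none (0 points).
  x = 6: rhs = 3, matching y values: none (0 points).
  x = 7: rhs = 3, matching y values: none (0 points).
  x = 8: rhs = 11, matching y values: none (0 points).
  x = 9: rhs = 16, matching y values: 4, 13 (2 points).
  x = 10: rhs = 7, matching y values: none (0 points).
  x = 11: rhs = 7, matching y values: none (0 points).
  x = 12: rhs = 5, matching y values: none (0 points).
  x = 13: rhs = 7, matching y values: none (0 points).
  x = 14: rhs = 2, matching y values: 6, 11 (2 points).
  x = 15: rhs = 13, matching y values: 8, 9 (2 points).
  x = 16: rhs = 12, matching y values: none (0 points).
Total affine count: 10.
Full point count |E(F_17)| = 10 + 1 = 11.
Hasse bound: |11 − (17+1)| = |-7| = 7 ≤ 2√17 ≈ 8.2462 ✓.


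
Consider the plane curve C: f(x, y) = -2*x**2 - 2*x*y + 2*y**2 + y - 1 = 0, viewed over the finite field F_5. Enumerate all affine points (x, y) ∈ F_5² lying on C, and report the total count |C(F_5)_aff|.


Affine F_5-points: {(0, 3), (0, 4), (1, 4), (2, 1), (2, 3)}; count = 5.

For each of the 25 pairs (x, y) ∈ F_5², evaluate f(x, y) mod 5. Record the zeros.
  x = 0: [0↦4, 1↦2, 2↦4, 3↦0, 4↦0]  zeros at y ∈ {3, 4}
  x = 1: [0↦2, 1↦3, 2↦3, 3↦2, 4↦0]  zeros at y ∈ {4}
  x = 2: [0↦1, 1↦0, 2↦3, 3↦0, 4↦1]  zeros at y ∈ {1, 3}
  x = 3: [0↦1, 1↦3, 2↦4, 3↦4, 4↦3]  zeros at y ∈ ∅
  x = 4: [0↦2, 1↦2, 2↦1, 3↦4, 4↦1]  zeros at y ∈ ∅
Collecting zeros: affine points = {(0, 3), (0, 4), (1, 4), (2, 1), (2, 3)}.
Total count |C(F_5)_aff| = 5.


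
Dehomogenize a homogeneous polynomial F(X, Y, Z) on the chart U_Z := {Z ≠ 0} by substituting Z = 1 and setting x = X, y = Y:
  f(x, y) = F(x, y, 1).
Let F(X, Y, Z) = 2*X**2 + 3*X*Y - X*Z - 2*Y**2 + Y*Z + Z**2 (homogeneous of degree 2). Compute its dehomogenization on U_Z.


f(x, y) = 2*x**2 + 3*x*y - x - 2*y**2 + y + 1

On U_Z we set Z = 1. Each monomial c·X^i·Y^j·Z^k in F becomes c·x^i·y^j·1^k = c·x^i·y^j.
Substituting Z = 1: F(X, Y, 1) = 2*x**2 + 3*x*y - x - 2*y**2 + y + 1.
Note: deg(f) ≤ deg(F) = 2; strict inequality happens when F is divisible by Z (lost terms).


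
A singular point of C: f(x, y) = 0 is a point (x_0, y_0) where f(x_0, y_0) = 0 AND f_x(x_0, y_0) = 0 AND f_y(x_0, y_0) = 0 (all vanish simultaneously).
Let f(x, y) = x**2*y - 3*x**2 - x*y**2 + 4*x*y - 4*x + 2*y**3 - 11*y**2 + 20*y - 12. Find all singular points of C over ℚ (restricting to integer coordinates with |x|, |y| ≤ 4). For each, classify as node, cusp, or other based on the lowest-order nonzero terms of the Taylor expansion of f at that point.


Singular points: {(0, 2)}; classification: node.

Compute partial derivatives:
  f_x = 2*x*y - 6*x - y**2 + 4*y - 4.
  f_y = x**2 - 2*x*y + 4*x + 6*y**2 - 22*y + 20.
Scan x_0 ∈ {−4, ..., 4}. For each x_0, f_y(x_0, y) is a polynomial in y; find its integer roots y ∈ {−4, ..., 4}, then test f_x and f at those candidates.
  x = -4: f_y(-4, y) = 6*y**2 - 14*y + 20; no integer root y with |y| ≤ 4.
  x = -3: f_y(-3, y) = 6*y**2 - 16*y + 17; no integer root y with |y| ≤ 4.
  x = -2: f_y(-2, y) = 6*y**2 - 18*y + 16; no integer root y with |y| ≤ 4.
  x = -1: f_y(-1, y) = 6*y**2 - 20*y + 17; no integer root y with |y| ≤ 4.
  x = 0: f_y(0, y) = 6*y**2 - 22*y + 20; vanishes at y ∈ {2}. (0, 2): f_x = 0, f = 0 — SINGULAR.
  x = 1: f_y(1, y) = 6*y**2 - 24*y + 25; no integer root y with |y| ≤ 4.
  x = 2: f_y(2, y) = 6*y**2 - 26*y + 32; no integer root y with |y| ≤ 4.
  x = 3: f_y(3, y) = 6*y**2 - 28*y + 41; no integer root y with |y| ≤ 4.
  x = 4: f_y(4, y) = 6*y**2 - 30*y + 52; no integer root y with |y| ≤ 4.
Only singular point on the grid: (0, 2).
Classify: substitute x = 0 + u, y = 2 + v and expand: f = u**2*v - u**2 - u*v**2 + 2*v**3 + v**2.
No constant or linear terms (consistent with a singular point). Quadratic part: -u**2 + v**2. Cubic part: u**2*v - u*v**2 + 2*v**3.
The quadratic part v**2 - u**2 = (v − u)(v + u) splits into two distinct linear factors, so there are two distinct tangent lines y − 2 = ±(x − 0) — this is a node (ordinary double point).
Classification: node.


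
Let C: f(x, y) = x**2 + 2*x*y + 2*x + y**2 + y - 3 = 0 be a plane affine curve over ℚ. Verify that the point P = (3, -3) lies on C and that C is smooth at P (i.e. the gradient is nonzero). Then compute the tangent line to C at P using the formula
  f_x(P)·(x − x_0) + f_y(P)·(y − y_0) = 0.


Tangent line at P: 2*x + y - 3 = 0.

Step 1: f(3, -3) = 0, so P lies on C.
Step 2: partial derivatives
  f_x(x, y) = 2*x + 2*y + 2, f_y(x, y) = 2*x + 2*y + 1.
  f_x(P) = 2, f_y(P) = 1 (gradient nonzero, so P is smooth).
Step 3: tangent line at P: 2·(x − 3) + 1·(y − -3) = 0.
Expanding: 2*x + y - 3 = 0.


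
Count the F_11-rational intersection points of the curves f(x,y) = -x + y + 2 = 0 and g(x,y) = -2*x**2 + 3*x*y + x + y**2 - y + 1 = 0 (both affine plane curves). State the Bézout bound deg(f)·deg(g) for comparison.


Common zeros: {(8, 6)}; count = 1; Bézout bound = 2.

deg(f) = 1, deg(g) = 2, so Bézout bound = 2.
Scan x ∈ F_11. For each x, list the y ∈ F_11 with f(x, y) ≡ 0 and those with g(x, y) ≡ 0 (mod 11); the common zeros in that column are the intersection.
  x = 0: f ≡ 0 at y ∈ {9}; g ≡ 0 at y ∈ ∅; common: ∅.
  x = 1: f ≡ 0 at y ∈ {10}; g ≡ 0 at y ∈ {0, 9}; common: ∅.
  x = 2: f ≡ 0 at y ∈ {0}; g ≡ 0 at y ∈ {8, 9}; common: ∅.
  x = 3: f ≡ 0 at y ∈ {1}; g ≡ 0 at y ∈ ∅; common: ∅.
  x = 4: f ≡ 0 at y ∈ {2}; g ≡ 0 at y ∈ {4, 7}; common: ∅.
  x = 5: f ≡ 0 at y ∈ {3}; g ≡ 0 at y ∈ {0, 8}; common: ∅.
  x = 6: f ≡ 0 at y ∈ {4}; g ≡ 0 at y ∈ ∅; common: ∅.
  x = 7: f ≡ 0 at y ∈ {5}; g ≡ 0 at y ∈ {6, 7}; common: ∅.
  x = 8: f ≡ 0 at y ∈ {6}; g ≡ 0 at y ∈ {4, 6}; common: {6}.
  x = 9: f ≡ 0 at y ∈ {7}; g ≡ 0 at y ∈ ∅; common: ∅.
  x = 10: f ≡ 0 at y ∈ {8}; g ≡ 0 at y ∈ ∅; common: ∅.
Collecting: common zeros = {(8, 6)}, so the count is 1.
Comparison with the Bézout bound: 1 ≤ 2 = deg(f)·deg(g), as expected for curves with no common component (the affine F_11-count falls short of the bound because intersections may lie at infinity, over extension fields, or carry multiplicity).


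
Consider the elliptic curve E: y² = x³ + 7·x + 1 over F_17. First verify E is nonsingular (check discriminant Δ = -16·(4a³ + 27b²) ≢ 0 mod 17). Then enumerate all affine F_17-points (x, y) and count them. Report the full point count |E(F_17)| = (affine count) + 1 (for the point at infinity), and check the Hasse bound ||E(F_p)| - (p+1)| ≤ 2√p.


Affine points = {(0, 1), (0, 16), (1, 3), (1, 14), (3, 7), (3, 10), (4, 5), (4, 12), (5, 5), (5, 12), (6, 2), (6, 15), (7, 6), (7, 11), (8, 5), (8, 12), (10, 0), (11, 7), (11, 10), (14, 2), (14, 15), (15, 8), (15, 9)}; affine count = 23; |E(F_17)| = 24.

Discriminant check: Δ ∝ 4a³ + 27b² = 4·7³ + 27·1² = 4·343 + 27·1 ≡ 5 (mod 17). Nonzero ⇒ E is nonsingular.
For each x ∈ F_17, compute rhs = x³ + 7·x + 1 mod 17, then count y ∈ F_17 with y² ≡ rhs.
  x = 0: rhs = 1, matching y values: 1, 16 (2 points).
  x = 1: rhs = 9, matching y values: 3, 14 (2 points).
  x = 2: rhs = 6, matching y values: none (0 points).
  x = 3: rhs = 15, matching y values: 7, 10 (2 points).
  x = 4: rhs = 8, matching y values: 5, 12 (2 points).
  x = 5: rhs = 8, matching y values: 5, 12 (2 points).
  x = 6: rhs = 4, matching y values: 2, 15 (2 points).
  x = 7: rhs = 2, matching y values: 6, 11 (2 points).
  x = 8: rhs = 8, matching y values: 5, 12 (2 points).
  x = 9: rhs = 11, matching y values: none (0 points).
  x = 10: rhs = 0, matching y values: 0 (1 points).
  x = 11: rhs = 15, matching y values: 7, 10 (2 points).
  x = 12: rhs = 11, matching y values: none (0 points).
  x = 13: rhs = 11, matching y values: none (0 points).
  x = 14: rhs = 4, matching y values: 2, 15 (2 points).
  x = 15: rhs = 13, matching y values: 8, 9 (2 points).
  x = 16: rhs = 10, matching y values: none (0 points).
Total affine count: 23.
Full point count |E(F_17)| = 23 + 1 = 24.
Hasse bound: |24 − (17+1)| = |6| = 6 ≤ 2√17 ≈ 8.2462 ✓.


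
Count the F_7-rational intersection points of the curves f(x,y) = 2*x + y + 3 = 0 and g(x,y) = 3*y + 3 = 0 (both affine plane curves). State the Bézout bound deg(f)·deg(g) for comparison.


Common zeros: {(6, 6)}; count = 1; Bézout bound = 1.

deg(f) = 1, deg(g) = 1, so Bézout bound = 1.
Scan x ∈ F_7. For each x, list the y ∈ F_7 with f(x, y) ≡ 0 and those with g(x, y) ≡ 0 (mod 7); the common zeros in that column are the intersection.
  x = 0: f ≡ 0 at y ∈ {4}; g ≡ 0 at y ∈ {6}; common: ∅.
  x = 1: f ≡ 0 at y ∈ {2}; g ≡ 0 at y ∈ {6}; common: ∅.
  x = 2: f ≡ 0 at y ∈ {0}; g ≡ 0 at y ∈ {6}; common: ∅.
  x = 3: f ≡ 0 at y ∈ {5}; g ≡ 0 at y ∈ {6}; common: ∅.
  x = 4: f ≡ 0 at y ∈ {3}; g ≡ 0 at y ∈ {6}; common: ∅.
  x = 5: f ≡ 0 at y ∈ {1}; g ≡ 0 at y ∈ {6}; common: ∅.
  x = 6: f ≡ 0 at y ∈ {6}; g ≡ 0 at y ∈ {6}; common: {6}.
Collecting: common zeros = {(6, 6)}, so the count is 1.
Comparison with the Bézout bound: 1 ≤ 1 = deg(f)·deg(g), as expected for curves with no common component (the bound is attained).


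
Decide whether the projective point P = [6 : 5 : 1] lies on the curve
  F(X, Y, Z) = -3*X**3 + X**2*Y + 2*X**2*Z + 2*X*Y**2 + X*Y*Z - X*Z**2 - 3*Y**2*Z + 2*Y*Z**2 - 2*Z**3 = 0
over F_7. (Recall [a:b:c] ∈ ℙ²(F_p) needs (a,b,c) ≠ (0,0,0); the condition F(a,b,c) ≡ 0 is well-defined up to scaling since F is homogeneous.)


F(6,5,1) ≡ 1 (mod 7); P is NOT on the curve.

Evaluate F(6, 5, 1) term-by-term (mod 7).
  -3*X**3 ↦ -3·216·1·1 = -648
  X**2*Y ↦ 1·36·5·1 = 180
  2*X**2*Z ↦ 2·36·1·1 = 72
  2*X*Y**2 ↦ 2·6·25·1 = 300
  X*Y*Z ↦ 1·6·5·1 = 30
  -X*Z**2 ↦ -1·6·1·1 = -6
  -3*Y**2*Z ↦ -3·1·25·1 = -75
  2*Y*Z**2 ↦ 2·1·5·1 = 10
  -2*Z**3 ↦ -2·1·1·1 = -2
Sum: F(6, 5, 1) = (-648) + (180) + (72) + (300) + (30) + (-6) + (-75) + (10) + (-2) = -139.
Reducing mod 7: -139 ≡ 1 (mod 7).
Since F(a, b, c) ≡ 1 ≠ 0 (mod 7), P does NOT lie on the curve.


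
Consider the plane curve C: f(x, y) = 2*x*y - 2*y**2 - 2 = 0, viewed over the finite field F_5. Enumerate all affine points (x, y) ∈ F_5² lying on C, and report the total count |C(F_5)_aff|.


Affine F_5-points: {(0, 2), (0, 3), (2, 1), (3, 4)}; count = 4.

For each of the 25 pairs (x, y) ∈ F_5², evaluate f(x, y) mod 5. Record the zeros.
  x = 0: [0↦3, 1↦1, 2↦0, 3↦0, 4↦1]  zeros at y ∈ {2, 3}
  x = 1: [0↦3, 1↦3, 2↦4, 3↦1, 4↦4]  zeros at y ∈ ∅
  x = 2: [0↦3, 1↦0, 2↦3, 3↦2, 4↦2]  zeros at y ∈ {1}
  x = 3: [0↦3, 1↦2, 2↦2, 3↦3, 4↦0]  zeros at y ∈ {4}
  x = 4: [0↦3, 1↦4, 2↦1, 3↦4, 4↦3]  zeros at y ∈ ∅
Collecting zeros: affine points = {(0, 2), (0, 3), (2, 1), (3, 4)}.
Total count |C(F_5)_aff| = 4.


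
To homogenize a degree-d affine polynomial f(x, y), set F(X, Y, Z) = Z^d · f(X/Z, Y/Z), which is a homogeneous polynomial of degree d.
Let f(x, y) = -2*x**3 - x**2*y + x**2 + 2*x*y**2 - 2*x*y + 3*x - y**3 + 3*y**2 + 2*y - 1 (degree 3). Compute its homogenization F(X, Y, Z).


F(X, Y, Z) = -2*X**3 - X**2*Y + X**2*Z + 2*X*Y**2 - 2*X*Y*Z + 3*X*Z**2 - Y**3 + 3*Y**2*Z + 2*Y*Z**2 - Z**3

deg(f) = 3.
Substitute x = X/Z, y = Y/Z into f, then multiply by Z^3.
  monomial -2·x^3·y^0 ↦ -2·X^3·Y^0·Z^0.
  monomial -1·x^2·y^1 ↦ -1·X^2·Y^1·Z^0.
  monomial 1·x^2·y^0 ↦ 1·X^2·Y^0·Z^1.
  monomial 2·x^1·y^2 ↦ 2·X^1·Y^2·Z^0.
  monomial -2·x^1·y^1 ↦ -2·X^1·Y^1·Z^1.
  monomial 3·x^1·y^0 ↦ 3·X^1·Y^0·Z^2.
  monomial -1·x^0·y^3 ↦ -1·X^0·Y^3·Z^0.
  monomial 3·x^0·y^2 ↦ 3·X^0·Y^2·Z^1.
  monomial 2·x^0·y^1 ↦ 2·X^0·Y^1·Z^2.
  monomial -1·x^0·y^0 ↦ -1·X^0·Y^0·Z^3.
Collecting: F(X, Y, Z) = -2*X**3 - X**2*Y + X**2*Z + 2*X*Y**2 - 2*X*Y*Z + 3*X*Z**2 - Y**3 + 3*Y**2*Z + 2*Y*Z**2 - Z**3.


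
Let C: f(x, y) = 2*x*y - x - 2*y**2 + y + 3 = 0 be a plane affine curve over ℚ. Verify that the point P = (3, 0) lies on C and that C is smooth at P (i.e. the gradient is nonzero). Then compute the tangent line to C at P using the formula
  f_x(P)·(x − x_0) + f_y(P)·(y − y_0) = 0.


Tangent line at P: -x + 7*y + 3 = 0.

Step 1: f(3, 0) = 0, so P lies on C.
Step 2: partial derivatives
  f_x(x, y) = 2*y - 1, f_y(x, y) = 2*x - 4*y + 1.
  f_x(P) = -1, f_y(P) = 7 (gradient nonzero, so P is smooth).
Step 3: tangent line at P: -1·(x − 3) + 7·(y − 0) = 0.
Expanding: -x + 7*y + 3 = 0.


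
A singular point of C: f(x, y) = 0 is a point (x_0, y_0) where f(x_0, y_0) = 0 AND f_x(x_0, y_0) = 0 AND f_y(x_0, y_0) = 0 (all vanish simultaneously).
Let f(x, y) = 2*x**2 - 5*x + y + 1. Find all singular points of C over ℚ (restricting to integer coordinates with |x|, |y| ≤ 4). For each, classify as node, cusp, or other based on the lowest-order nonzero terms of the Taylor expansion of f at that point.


No singular points in the scanned grid; C is smooth there.

Compute partial derivatives:
  f_x = 4*x - 5.
  f_y = 1.
f_y = 1 is a nonzero constant, so f_y never vanishes: no point (x, y) can satisfy f = f_x = f_y = 0. In particular no (x, y) ∈ {−4, ..., 4}² is singular; the curve is smooth.


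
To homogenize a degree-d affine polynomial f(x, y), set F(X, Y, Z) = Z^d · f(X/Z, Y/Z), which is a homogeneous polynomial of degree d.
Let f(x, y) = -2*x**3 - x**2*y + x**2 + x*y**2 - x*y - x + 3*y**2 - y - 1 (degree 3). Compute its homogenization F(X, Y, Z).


F(X, Y, Z) = -2*X**3 - X**2*Y + X**2*Z + X*Y**2 - X*Y*Z - X*Z**2 + 3*Y**2*Z - Y*Z**2 - Z**3

deg(f) = 3.
Substitute x = X/Z, y = Y/Z into f, then multiply by Z^3.
  monomial -2·x^3·y^0 ↦ -2·X^3·Y^0·Z^0.
  monomial -1·x^2·y^1 ↦ -1·X^2·Y^1·Z^0.
  monomial 1·x^2·y^0 ↦ 1·X^2·Y^0·Z^1.
  monomial 1·x^1·y^2 ↦ 1·X^1·Y^2·Z^0.
  monomial -1·x^1·y^1 ↦ -1·X^1·Y^1·Z^1.
  monomial -1·x^1·y^0 ↦ -1·X^1·Y^0·Z^2.
  monomial 3·x^0·y^2 ↦ 3·X^0·Y^2·Z^1.
  monomial -1·x^0·y^1 ↦ -1·X^0·Y^1·Z^2.
  monomial -1·x^0·y^0 ↦ -1·X^0·Y^0·Z^3.
Collecting: F(X, Y, Z) = -2*X**3 - X**2*Y + X**2*Z + X*Y**2 - X*Y*Z - X*Z**2 + 3*Y**2*Z - Y*Z**2 - Z**3.


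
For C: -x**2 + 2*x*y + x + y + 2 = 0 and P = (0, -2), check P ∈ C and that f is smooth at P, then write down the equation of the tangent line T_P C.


Tangent line at P: -3*x + y + 2 = 0.

Step 1: f(0, -2) = 0, so P lies on C.
Step 2: partial derivatives
  f_x(x, y) = -2*x + 2*y + 1, f_y(x, y) = 2*x + 1.
  f_x(P) = -3, f_y(P) = 1 (gradient nonzero, so P is smooth).
Step 3: tangent line at P: -3·(x − 0) + 1·(y − -2) = 0.
Expanding: -3*x + y + 2 = 0.


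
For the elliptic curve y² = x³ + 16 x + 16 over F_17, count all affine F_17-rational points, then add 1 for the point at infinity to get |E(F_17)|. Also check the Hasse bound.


Affine points = {(0, 4), (0, 13), (1, 4), (1, 13), (4, 5), (4, 12), (5, 0), (12, 7), (12, 10), (14, 3), (14, 14), (16, 4), (16, 13)}; affine count = 13; |E(F_17)| = 14.

Discriminant check: Δ ∝ 4a³ + 27b² = 4·16³ + 27·16² = 4·4096 + 27·256 ≡ 6 (mod 17). Nonzero ⇒ E is nonsingular.
For each x ∈ F_17, compute rhs = x³ + 16·x + 16 mod 17, then count y ∈ F_17 with y² ≡ rhs.
  x = 0: rhs = 16, matching y values: 4, 13 (2 points).
  x = 1: rhs = 16, matching y values: 4, 13 (2 points).
  x = 2: rhs = 5, matching y values: none (0 points).
  x = 3: rhs = 6, matching y values: none (0 points).
  x = 4: rhs = 8, matching y values: 5, 12 (2 points).
  x = 5: rhs = 0, matching y values: 0 (1 points).
  x = 6: rhs = 5, matching y values: none (0 points).
  x = 7: rhs = 12, matching y values: none (0 points).
  x = 8: rhs = 10, matching y values: none (0 points).
  x = 9: rhs = 5, matching y values: none (0 points).
  x = 10: rhs = 3, matching y values: none (0 points).
  x = 11: rhs = 10, matching y values: none (0 points).
  x = 12: rhs = 15, matching y values: 7, 10 (2 points).
  x = 13: rhs = 7, matching y values: none (0 points).
  x = 14: rhs = 9, matching y values: 3, 14 (2 points).
  x = 15: rhs = 10, matching y values: none (0 points).
  x = 16: rhs = 16, matching y values: 4, 13 (2 points).
Total affine count: 13.
Full point count |E(F_17)| = 13 + 1 = 14.
Hasse bound: |14 − (17+1)| = |-4| = 4 ≤ 2√17 ≈ 8.2462 ✓.


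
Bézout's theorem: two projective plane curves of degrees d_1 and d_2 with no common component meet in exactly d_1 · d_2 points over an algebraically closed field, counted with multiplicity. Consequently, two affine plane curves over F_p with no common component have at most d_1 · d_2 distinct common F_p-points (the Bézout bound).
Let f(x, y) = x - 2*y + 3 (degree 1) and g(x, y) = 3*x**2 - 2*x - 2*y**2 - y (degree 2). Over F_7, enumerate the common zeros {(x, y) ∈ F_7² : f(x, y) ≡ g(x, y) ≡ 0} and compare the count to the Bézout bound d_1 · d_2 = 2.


Common zeros: {(2, 6), (3, 3)}; count = 2; Bézout bound = 2.

deg(f) = 1, deg(g) = 2, so Bézout bound = 2.
Scan x ∈ F_7. For each x, list the y ∈ F_7 with f(x, y) ≡ 0 and those with g(x, y) ≡ 0 (mod 7); the common zeros in that column are the intersection.
  x = 0: f ≡ 0 at y ∈ {5}; g ≡ 0 at y ∈ {0, 3}; common: ∅.
  x = 1: f ≡ 0 at y ∈ {2}; g ≡ 0 at y ∈ {4, 6}; common: ∅.
  x = 2: f ≡ 0 at y ∈ {6}; g ≡ 0 at y ∈ {4, 6}; common: {6}.
  x = 3: f ≡ 0 at y ∈ {3}; g ≡ 0 at y ∈ {0, 3}; common: {3}.
  x = 4: f ≡ 0 at y ∈ {0}; g ≡ 0 at y ∈ ∅; common: ∅.
  x = 5: f ≡ 0 at y ∈ {4}; g ≡ 0 at y ∈ ∅; common: ∅.
  x = 6: f ≡ 0 at y ∈ {1}; g ≡ 0 at y ∈ ∅; common: ∅.
Collecting: common zeros = {(2, 6), (3, 3)}, so the count is 2.
Comparison with the Bézout bound: 2 ≤ 2 = deg(f)·deg(g), as expected for curves with no common component (the bound is attained).


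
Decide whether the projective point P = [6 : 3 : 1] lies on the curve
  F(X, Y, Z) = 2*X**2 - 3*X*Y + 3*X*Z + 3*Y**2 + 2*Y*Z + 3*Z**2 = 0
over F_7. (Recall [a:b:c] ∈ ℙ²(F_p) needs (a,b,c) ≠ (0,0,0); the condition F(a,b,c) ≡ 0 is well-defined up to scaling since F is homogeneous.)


F(6,3,1) ≡ 2 (mod 7); P is NOT on the curve.

Evaluate F(6, 3, 1) term-by-term (mod 7).
  2*X**2 ↦ 2·36·1·1 = 72
  -3*X*Y ↦ -3·6·3·1 = -54
  3*X*Z ↦ 3·6·1·1 = 18
  3*Y**2 ↦ 3·1·9·1 = 27
  2*Y*Z ↦ 2·1·3·1 = 6
  3*Z**2 ↦ 3·1·1·1 = 3
Sum: F(6, 3, 1) = (72) + (-54) + (18) + (27) + (6) + (3) = 72.
Reducing mod 7: 72 ≡ 2 (mod 7).
Since F(a, b, c) ≡ 2 ≠ 0 (mod 7), P does NOT lie on the curve.


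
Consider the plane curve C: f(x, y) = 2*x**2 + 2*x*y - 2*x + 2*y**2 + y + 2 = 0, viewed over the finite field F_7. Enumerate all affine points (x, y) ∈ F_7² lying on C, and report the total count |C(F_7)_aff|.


Affine F_7-points: {(1, 1), (3, 0), (5, 0), (5, 5), (6, 1), (6, 3)}; count = 6.

For each of the 49 pairs (x, y) ∈ F_7², evaluate f(x, y) mod 7. Record the zeros.
  x = 0: [0↦2, 1↦5, 2↦5, 3↦2, 4↦3, 5↦1, 6↦3]  zeros at y ∈ ∅
  x = 1: [0↦2, 1↦0, 2↦2, 3↦1, 4↦4, 5↦4, 6↦1]  zeros at y ∈ {1}
  x = 2: [0↦6, 1↦6, 2↦3, 3↦4, 4↦2, 5↦4, 6↦3]  zeros at y ∈ ∅
  x = 3: [0↦0, 1↦2, 2↦1, 3↦4, 4↦4, 5↦1, 6↦2]  zeros at y ∈ {0}
  x = 4: [0↦5, 1↦2, 2↦3, 3↦1, 4↦3, 5↦2, 6↦5]  zeros at y ∈ ∅
  x = 5: [0↦0, 1↦6, 2↦2, 3↦2, 4↦6, 5↦0, 6↦5]  zeros at y ∈ {0, 5}
  x = 6: [0↦6, 1↦0, 2↦5, 3↦0, 4↦6, 5↦2, 6↦2]  zeros at y ∈ {1, 3}
Collecting zeros: affine points = {(1, 1), (3, 0), (5, 0), (5, 5), (6, 1), (6, 3)}.
Total count |C(F_7)_aff| = 6.


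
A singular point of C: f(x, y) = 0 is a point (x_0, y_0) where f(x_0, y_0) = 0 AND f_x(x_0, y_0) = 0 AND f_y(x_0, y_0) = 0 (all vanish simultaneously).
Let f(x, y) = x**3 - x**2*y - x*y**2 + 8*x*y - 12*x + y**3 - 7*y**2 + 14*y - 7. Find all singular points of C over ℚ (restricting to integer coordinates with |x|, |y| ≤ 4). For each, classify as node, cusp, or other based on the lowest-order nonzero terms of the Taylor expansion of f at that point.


Singular points: {(1, 3)}; classification: cusp.

Compute partial derivatives:
  f_x = 3*x**2 - 2*x*y - y**2 + 8*y - 12.
  f_y = -x**2 - 2*x*y + 8*x + 3*y**2 - 14*y + 14.
Scan x_0 ∈ {−4, ..., 4}. For each x_0, f_y(x_0, y) is a polynomial in y; find its integer roots y ∈ {−4, ..., 4}, then test f_x and f at those candidates.
  x = -4: f_y(-4, y) = 3*y**2 - 6*y - 34; no integer root y with |y| ≤ 4.
  x = -3: f_y(-3, y) = 3*y**2 - 8*y - 19; no integer root y with |y| ≤ 4.
  x = -2: f_y(-2, y) = 3*y**2 - 10*y - 6; no integer root y with |y| ≤ 4.
  x = -1: f_y(-1, y) = 3*y**2 - 12*y + 5; no integer root y with |y| ≤ 4.
  x = 0: f_y(0, y) = 3*y**2 - 14*y + 14; no integer root y with |y| ≤ 4.
  x = 1: f_y(1, y) = 3*y**2 - 16*y + 21; vanishes at y ∈ {3}. (1, 3): f_x = 0, f = 0 — SINGULAR.
  x = 2: f_y(2, y) = 3*y**2 - 18*y + 26; no integer root y with |y| ≤ 4.
  x = 3: f_y(3, y) = 3*y**2 - 20*y + 29; no integer root y with |y| ≤ 4.
  x = 4: f_y(4, y) = 3*y**2 - 22*y + 30; no integer root y with |y| ≤ 4.
Only singular point on the grid: (1, 3).
Classify: substitute x = 1 + u, y = 3 + v and expand: f = u**3 - u**2*v - u*v**2 + v**3 + v**2.
No constant or linear terms (consistent with a singular point). Quadratic part: v**2. Cubic part: u**3 - u**2*v - u*v**2 + v**3.
The quadratic part v**2 is a perfect square, so there is a single (double) tangent line v = 0, i.e. y = 3. Restricting the cubic part to that line (v = 0) leaves u**3 ≠ 0, so f is not divisible by v and the branch is v² ≈ -u**3 to lowest order — this is a cusp.
Classification: cusp.


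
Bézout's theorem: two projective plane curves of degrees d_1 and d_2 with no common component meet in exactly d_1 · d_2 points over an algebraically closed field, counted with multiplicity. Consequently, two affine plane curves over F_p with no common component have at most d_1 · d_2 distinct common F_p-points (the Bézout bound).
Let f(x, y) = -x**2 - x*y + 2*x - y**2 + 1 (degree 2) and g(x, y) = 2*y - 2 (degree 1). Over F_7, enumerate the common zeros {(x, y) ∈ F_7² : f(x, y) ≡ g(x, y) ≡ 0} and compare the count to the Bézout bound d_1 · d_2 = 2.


Common zeros: {(0, 1), (1, 1)}; count = 2; Bézout bound = 2.

deg(f) = 2, deg(g) = 1, so Bézout bound = 2.
Scan x ∈ F_7. For each x, list the y ∈ F_7 with f(x, y) ≡ 0 and those with g(x, y) ≡ 0 (mod 7); the common zeros in that column are the intersection.
  x = 0: f ≡ 0 at y ∈ {1, 6}; g ≡ 0 at y ∈ {1}; common: {1}.
  x = 1: f ≡ 0 at y ∈ {1, 5}; g ≡ 0 at y ∈ {1}; common: {1}.
  x = 2: f ≡ 0 at y ∈ {2, 3}; g ≡ 0 at y ∈ {1}; common: ∅.
  x = 3: f ≡ 0 at y ∈ {5, 6}; g ≡ 0 at y ∈ {1}; common: ∅.
  x = 4: f ≡ 0 at y ∈ {0, 3}; g ≡ 0 at y ∈ {1}; common: ∅.
  x = 5: f ≡ 0 at y ∈ {0, 2}; g ≡ 0 at y ∈ {1}; common: ∅.
  x = 6: f ≡ 0 at y ∈ {4}; g ≡ 0 at y ∈ {1}; common: ∅.
Collecting: common zeros = {(0, 1), (1, 1)}, so the count is 2.
Comparison with the Bézout bound: 2 ≤ 2 = deg(f)·deg(g), as expected for curves with no common component (the bound is attained).


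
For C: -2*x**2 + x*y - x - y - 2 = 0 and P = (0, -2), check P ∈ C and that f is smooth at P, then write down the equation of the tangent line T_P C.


Tangent line at P: -3*x - y - 2 = 0.

Step 1: f(0, -2) = 0, so P lies on C.
Step 2: partial derivatives
  f_x(x, y) = -4*x + y - 1, f_y(x, y) = x - 1.
  f_x(P) = -3, f_y(P) = -1 (gradient nonzero, so P is smooth).
Step 3: tangent line at P: -3·(x − 0) + -1·(y − -2) = 0.
Expanding: -3*x - y - 2 = 0.


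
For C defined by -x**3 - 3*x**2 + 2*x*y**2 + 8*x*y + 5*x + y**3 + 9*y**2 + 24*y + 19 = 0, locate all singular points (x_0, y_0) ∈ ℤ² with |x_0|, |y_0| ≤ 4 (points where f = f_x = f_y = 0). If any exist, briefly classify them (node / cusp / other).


Singular points: {(-1, -2)}; classification: cusp.

Compute partial derivatives:
  f_x = -3*x**2 - 6*x + 2*y**2 + 8*y + 5.
  f_y = 4*x*y + 8*x + 3*y**2 + 18*y + 24.
Scan x_0 ∈ {−4, ..., 4}. For each x_0, f_y(x_0, y) is a polynomial in y; find its integer roots y ∈ {−4, ..., 4}, then test f_x and f at those candidates.
  x = -4: f_y(-4, y) = 3*y**2 + 2*y - 8; vanishes at y ∈ {-2}. (-4, -2): f_x = -27 ≠ 0.
  x = -3: f_y(-3, y) = 3*y**2 + 6*y; vanishes at y ∈ {-2, 0}. (-3, -2): f_x = -12 ≠ 0; (-3, 0): f_x = -4 ≠ 0.
  x = -2: f_y(-2, y) = 3*y**2 + 10*y + 8; vanishes at y ∈ {-2}. (-2, -2): f_x = -3 ≠ 0.
  x = -1: f_y(-1, y) = 3*y**2 + 14*y + 16; vanishes at y ∈ {-2}. (-1, -2): f_x = 0, f = 0 — SINGULAR.
  x = 0: f_y(0, y) = 3*y**2 + 18*y + 24; vanishes at y ∈ {-4, -2}. (0, -4): f_x = 5 ≠ 0; (0, -2): f_x = -3 ≠ 0.
  x = 1: f_y(1, y) = 3*y**2 + 22*y + 32; vanishes at y ∈ {-2}. (1, -2): f_x = -12 ≠ 0.
  x = 2: f_y(2, y) = 3*y**2 + 26*y + 40; vanishes at y ∈ {-2}. (2, -2): f_x = -27 ≠ 0.
  x = 3: f_y(3, y) = 3*y**2 + 30*y + 48; vanishes at y ∈ {-2}. (3, -2): f_x = -48 ≠ 0.
  x = 4: f_y(4, y) = 3*y**2 + 34*y + 56; vanishes at y ∈ {-2}. (4, -2): f_x = -75 ≠ 0.
Only singular point on the grid: (-1, -2).
Classify: substitute x = -1 + u, y = -2 + v and expand: f = -u**3 + 2*u*v**2 + v**3 + v**2.
No constant or linear terms (consistent with a singular point). Quadratic part: v**2. Cubic part: -u**3 + 2*u*v**2 + v**3.
The quadratic part v**2 is a perfect square, so there is a single (double) tangent line v = 0, i.e. y = -2. Restricting the cubic part to that line (v = 0) leaves -u**3 ≠ 0, so f is not divisible by v and the branch is v² ≈ u**3 to lowest order — this is a cusp.
Classification: cusp.


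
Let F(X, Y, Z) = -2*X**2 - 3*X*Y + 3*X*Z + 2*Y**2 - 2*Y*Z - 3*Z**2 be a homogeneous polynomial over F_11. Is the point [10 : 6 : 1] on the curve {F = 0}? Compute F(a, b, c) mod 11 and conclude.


F(10,6,1) ≡ 4 (mod 11); P is NOT on the curve.

Evaluate F(10, 6, 1) term-by-term (mod 11).
  -2*X**2 ↦ -2·100·1·1 = -200
  -3*X*Y ↦ -3·10·6·1 = -180
  3*X*Z ↦ 3·10·1·1 = 30
  2*Y**2 ↦ 2·1·36·1 = 72
  -2*Y*Z ↦ -2·1·6·1 = -12
  -3*Z**2 ↦ -3·1·1·1 = -3
Sum: F(10, 6, 1) = (-200) + (-180) + (30) + (72) + (-12) + (-3) = -293.
Reducing mod 11: -293 ≡ 4 (mod 11).
Since F(a, b, c) ≡ 4 ≠ 0 (mod 11), P does NOT lie on the curve.


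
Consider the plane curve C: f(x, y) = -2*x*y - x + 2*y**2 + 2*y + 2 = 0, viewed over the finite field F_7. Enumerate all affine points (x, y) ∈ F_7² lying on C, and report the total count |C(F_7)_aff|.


Affine F_7-points: {(0, 2), (0, 4), (2, 0), (2, 1), (5, 5), (5, 6)}; count = 6.

For each of the 49 pairs (x, y) ∈ F_7², evaluate f(x, y) mod 7. Record the zeros.
  x = 0: [0↦2, 1↦6, 2↦0, 3↦5, 4↦0, 5↦6, 6↦2]  zeros at y ∈ {2, 4}
  x = 1: [0↦1, 1↦3, 2↦2, 3↦5, 4↦5, 5↦2, 6↦3]  zeros at y ∈ ∅
  x = 2: [0↦0, 1↦0, 2↦4, 3↦5, 4↦3, 5↦5, 6↦4]  zeros at y ∈ {0, 1}
  x = 3: [0↦6, 1↦4, 2↦6, 3↦5, 4↦1, 5↦1, 6↦5]  zeros at y ∈ ∅
  x = 4: [0↦5, 1↦1, 2↦1, 3↦5, 4↦6, 5↦4, 6↦6]  zeros at y ∈ ∅
  x = 5: [0↦4, 1↦5, 2↦3, 3↦5, 4↦4, 5↦0, 6↦0]  zeros at y ∈ {5, 6}
  x = 6: [0↦3, 1↦2, 2↦5, 3↦5, 4↦2, 5↦3, 6↦1]  zeros at y ∈ ∅
Collecting zeros: affine points = {(0, 2), (0, 4), (2, 0), (2, 1), (5, 5), (5, 6)}.
Total count |C(F_7)_aff| = 6.


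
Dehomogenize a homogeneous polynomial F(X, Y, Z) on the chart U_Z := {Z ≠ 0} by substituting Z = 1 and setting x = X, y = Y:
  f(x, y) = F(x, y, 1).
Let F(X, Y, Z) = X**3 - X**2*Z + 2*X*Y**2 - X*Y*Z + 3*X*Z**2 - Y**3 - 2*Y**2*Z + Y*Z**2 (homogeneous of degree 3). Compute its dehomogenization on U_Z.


f(x, y) = x**3 - x**2 + 2*x*y**2 - x*y + 3*x - y**3 - 2*y**2 + y

On U_Z we set Z = 1. Each monomial c·X^i·Y^j·Z^k in F becomes c·x^i·y^j·1^k = c·x^i·y^j.
Substituting Z = 1: F(X, Y, 1) = x**3 - x**2 + 2*x*y**2 - x*y + 3*x - y**3 - 2*y**2 + y.
Note: deg(f) ≤ deg(F) = 3; strict inequality happens when F is divisible by Z (lost terms).


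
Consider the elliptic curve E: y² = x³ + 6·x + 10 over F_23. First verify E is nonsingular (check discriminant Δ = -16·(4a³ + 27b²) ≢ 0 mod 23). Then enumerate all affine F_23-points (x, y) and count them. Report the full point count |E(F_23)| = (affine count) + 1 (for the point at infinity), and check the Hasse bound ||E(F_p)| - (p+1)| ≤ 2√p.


Affine points = {(3, 3), (3, 20), (4, 11), (4, 12), (5, 2), (5, 21), (6, 3), (6, 20), (7, 2), (7, 21), (8, 8), (8, 15), (10, 9), (10, 14), (11, 2), (11, 21), (12, 4), (12, 19), (13, 10), (13, 13), (14, 3), (14, 20), (15, 5), (15, 18), (16, 4), (16, 19), (18, 4), (18, 19), (21, 6), (21, 17), (22, 7), (22, 16)}; affine count = 32; |E(F_23)| = 33.

Discriminant check: Δ ∝ 4a³ + 27b² = 4·6³ + 27·10² = 4·216 + 27·100 ≡ 22 (mod 23). Nonzero ⇒ E is nonsingular.
For each x ∈ F_23, compute rhs = x³ + 6·x + 10 mod 23, then count y ∈ F_23 with y² ≡ rhs.
  x = 0: rhs = 10, matching y values: none (0 points).
  x = 1: rhs = 17, matching y values: none (0 points).
  x = 2: rhs = 7, matching y values: none (0 points).
  x = 3: rhs = 9, matching y values: 3, 20 (2 points).
  x = 4: rhs = 6, matching y values: 11, 12 (2 points).
  x = 5: rhs = 4, matching y values: 2, 21 (2 points).
  x = 6: rhs = 9, matching y values: 3, 20 (2 points).
  x = 7: rhs = 4, matching y values: 2, 21 (2 points).
  x = 8: rhs = 18, matching y values: 8, 15 (2 points).
  x = 9: rhs = 11, matching y values: none (0 points).
  x = 10: rhs = 12, matching y values: 9, 14 (2 points).
  x = 11: rhs = 4, matching y values: 2, 21 (2 points).
  x = 12: rhs = 16, matching y values: 4, 19 (2 points).
  x = 13: rhs = 8, matching y values: 10, 13 (2 points).
  x = 14: rhs = 9, matching y values: 3, 20 (2 points).
  x = 15: rhs = 2, matching y values: 5, 18 (2 points).
  x = 16: rhs = 16, matching y values: 4, 19 (2 points).
  x = 17: rhs = 11, matching y values: none (0 points).
  x = 18: rhs = 16, matching y values: 4, 19 (2 points).
  x = 19: rhs = 14, matching y values: none (0 points).
  x = 20: rhs = 11, matching y values: none (0 points).
  x = 21: rhs = 13, matching y values: 6, 17 (2 points).
  x = 22: rhs = 3, matching y values: 7, 16 (2 points).
Total affine count: 32.
Full point count |E(F_23)| = 32 + 1 = 33.
Hasse bound: |33 − (23+1)| = |9| = 9 ≤ 2√23 ≈ 9.5917 ✓.
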